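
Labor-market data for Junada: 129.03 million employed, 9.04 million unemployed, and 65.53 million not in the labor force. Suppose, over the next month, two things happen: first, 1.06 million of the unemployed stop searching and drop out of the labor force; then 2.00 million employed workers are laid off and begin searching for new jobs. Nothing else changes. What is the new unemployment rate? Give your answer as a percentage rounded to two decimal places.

New unemployment rate ≈ 7.28%.

Initially, labor force = 129.03 + 9.04 = 138.07 million, so u = 9.04/138.07 = 6.55%.
After the first change, unemployed and labor force both fall by 1.06 → E = 129.03, U = 7.98, labor force = 137.01 million.
After the second change, employed falls and unemployed rises by 2.00; labor force unchanged → E = 127.03, U = 9.98, labor force = 137.01 million.
New unemployment rate = 9.98 / 137.01 = 7.28%.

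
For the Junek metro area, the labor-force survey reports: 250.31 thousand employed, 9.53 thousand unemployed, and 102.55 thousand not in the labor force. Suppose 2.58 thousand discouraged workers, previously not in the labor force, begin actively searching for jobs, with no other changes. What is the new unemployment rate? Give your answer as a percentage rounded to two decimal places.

New unemployment rate ≈ 4.61%.

Initially, labor force = 250.31 + 9.53 = 259.84 thousand, so u = 9.53/259.84 = 3.67%.
After the change, unemployed and labor force both rise by 2.58 → E = 250.31, U = 12.11, labor force = 262.42 thousand.
New unemployment rate = 12.11 / 262.42 = 4.61%.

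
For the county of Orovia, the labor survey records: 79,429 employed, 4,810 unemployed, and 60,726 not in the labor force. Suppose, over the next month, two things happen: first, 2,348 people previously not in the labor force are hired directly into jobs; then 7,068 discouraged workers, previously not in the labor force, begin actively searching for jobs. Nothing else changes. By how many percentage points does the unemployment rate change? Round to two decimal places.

The unemployment rate changes by +6.97 percentage points.

Initially, labor force = 79,429 + 4,810 = 84,239, so u = 4,810/84,239 = 5.71%.
After the first change, employed and labor force both rise by 2,348; unemployed unchanged → E = 81,777, U = 4,810, labor force = 86,587.
After the second change, unemployed and labor force both rise by 7,068 → E = 81,777, U = 11,878, labor force = 93,655.
New unemployment rate = 11,878 / 93,655 = 12.68%.
Change = 12.68% − 5.71% = +6.97 percentage points.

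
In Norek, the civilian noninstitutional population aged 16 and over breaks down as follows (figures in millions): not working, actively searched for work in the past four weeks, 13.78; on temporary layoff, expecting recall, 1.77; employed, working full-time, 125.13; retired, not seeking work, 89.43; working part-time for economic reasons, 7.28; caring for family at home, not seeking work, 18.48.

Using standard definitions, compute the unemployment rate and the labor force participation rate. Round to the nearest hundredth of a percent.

Employed = 125.13 + 7.28 = 132.41 million (anyone who worked, including part-time for economic reasons, counts as employed).
Unemployed = 13.78 + 1.77 = 15.55 million (jobless and actively searching, or on temporary layoff).
Labor force = 132.41 + 15.55 = 147.96 million.
Not in labor force = 89.43 + 18.48 = 107.91 million (those not working and not actively searching are outside the labor force).
Civilian working-age population = 147.96 + 107.91 = 255.87 million.
Unemployment rate = 15.55 / 147.96 = 10.51%.
Labor force participation rate = 147.96 / 255.87 = 57.83%.

Unemployment rate ≈ 10.51%; labor force participation rate ≈ 57.83%.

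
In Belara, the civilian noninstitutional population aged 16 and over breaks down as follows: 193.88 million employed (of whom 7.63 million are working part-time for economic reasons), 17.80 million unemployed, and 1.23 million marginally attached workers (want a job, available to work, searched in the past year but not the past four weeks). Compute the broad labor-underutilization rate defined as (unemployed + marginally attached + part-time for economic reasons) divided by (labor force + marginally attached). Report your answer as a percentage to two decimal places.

Broad underutilization rate ≈ 12.52%.

Labor force = 193.88 + 17.80 = 211.68 million.
Numerator = 17.80 + 1.23 + 7.63 = 26.66 million.
Denominator = 211.68 + 1.23 = 212.91 million.
Broad rate = 26.66 / 212.91 = 12.52%.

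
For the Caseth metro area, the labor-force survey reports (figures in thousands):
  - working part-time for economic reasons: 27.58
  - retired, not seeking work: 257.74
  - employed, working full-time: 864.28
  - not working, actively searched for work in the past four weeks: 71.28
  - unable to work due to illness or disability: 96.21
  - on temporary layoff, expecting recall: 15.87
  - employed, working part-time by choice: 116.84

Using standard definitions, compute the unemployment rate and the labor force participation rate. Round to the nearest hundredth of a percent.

Employed = 27.58 + 864.28 + 116.84 = 1,008.70 thousand (anyone who worked, including part-time for economic reasons, counts as employed).
Unemployed = 71.28 + 15.87 = 87.15 thousand (jobless and actively searching, or on temporary layoff).
Labor force = 1,008.70 + 87.15 = 1,095.85 thousand.
Not in labor force = 257.74 + 96.21 = 353.95 thousand (those not working and not actively searching are outside the labor force).
Civilian working-age population = 1,095.85 + 353.95 = 1,449.80 thousand.
Unemployment rate = 87.15 / 1,095.85 = 7.95%.
Labor force participation rate = 1,095.85 / 1,449.80 = 75.59%.

Unemployment rate ≈ 7.95%; labor force participation rate ≈ 75.59%.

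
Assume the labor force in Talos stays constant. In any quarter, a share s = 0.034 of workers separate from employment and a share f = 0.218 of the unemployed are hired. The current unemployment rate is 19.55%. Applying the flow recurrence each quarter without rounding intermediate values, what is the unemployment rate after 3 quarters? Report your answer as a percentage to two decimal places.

Unemployment rate after three quarters ≈ 16.03%.

With a fixed labor force, u_{t+1} = u_t + s·(1−u_t) − f·u_t = u_t·(1−s−f) + s.
Here 1−s−f = 0.748 and s = 0.034.
u_1 = 0.195500 × 0.748 + 0.034 = 0.180234.
u_2 = 0.180234 × 0.748 + 0.034 = 0.168815.
u_3 = 0.168815 × 0.748 + 0.034 = 0.160274.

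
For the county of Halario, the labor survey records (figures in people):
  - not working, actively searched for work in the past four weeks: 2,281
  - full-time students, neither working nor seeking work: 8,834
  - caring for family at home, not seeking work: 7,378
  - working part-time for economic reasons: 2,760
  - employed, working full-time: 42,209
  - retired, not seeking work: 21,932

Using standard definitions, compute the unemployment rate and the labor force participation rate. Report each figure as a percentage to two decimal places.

Employed = 2,760 + 42,209 = 44,969 (anyone who worked, including part-time for economic reasons, counts as employed).
Unemployed = 2,281.
Labor force = 44,969 + 2,281 = 47,250.
Not in labor force = 8,834 + 7,378 + 21,932 = 38,144 (those not working and not actively searching are outside the labor force).
Civilian working-age population = 47,250 + 38,144 = 85,394.
Unemployment rate = 2,281 / 47,250 = 4.83%.
Labor force participation rate = 47,250 / 85,394 = 55.33%.

Unemployment rate ≈ 4.83%; labor force participation rate ≈ 55.33%.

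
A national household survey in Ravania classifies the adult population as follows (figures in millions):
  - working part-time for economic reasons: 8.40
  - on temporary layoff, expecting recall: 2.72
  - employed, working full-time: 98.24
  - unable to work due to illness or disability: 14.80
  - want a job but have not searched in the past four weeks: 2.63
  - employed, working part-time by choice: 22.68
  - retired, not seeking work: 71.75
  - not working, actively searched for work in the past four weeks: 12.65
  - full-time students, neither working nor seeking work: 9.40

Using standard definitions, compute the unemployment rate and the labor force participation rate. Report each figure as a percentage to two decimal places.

Unemployment rate ≈ 10.62%; labor force participation rate ≈ 59.48%.

Employed = 8.40 + 98.24 + 22.68 = 129.32 million (anyone who worked, including part-time for economic reasons, counts as employed).
Unemployed = 2.72 + 12.65 = 15.37 million (jobless and actively searching, or on temporary layoff).
Labor force = 129.32 + 15.37 = 144.69 million.
Not in labor force = 14.80 + 2.63 + 71.75 + 9.40 = 98.58 million (those not working and not actively searching are outside the labor force — including those who want a job but have given up searching).
Civilian working-age population = 144.69 + 98.58 = 243.27 million.
Unemployment rate = 15.37 / 144.69 = 10.62%.
Labor force participation rate = 144.69 / 243.27 = 59.48%.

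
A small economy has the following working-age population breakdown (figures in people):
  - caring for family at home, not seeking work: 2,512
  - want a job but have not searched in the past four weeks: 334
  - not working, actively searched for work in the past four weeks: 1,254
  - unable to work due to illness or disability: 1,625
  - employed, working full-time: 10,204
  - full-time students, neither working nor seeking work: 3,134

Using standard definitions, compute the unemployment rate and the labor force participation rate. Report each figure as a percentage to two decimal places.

Employed = 10,204.
Unemployed = 1,254.
Labor force = 10,204 + 1,254 = 11,458.
Not in labor force = 2,512 + 334 + 1,625 + 3,134 = 7,605 (those not working and not actively searching are outside the labor force — including those who want a job but have given up searching).
Civilian working-age population = 11,458 + 7,605 = 19,063.
Unemployment rate = 1,254 / 11,458 = 10.94%.
Labor force participation rate = 11,458 / 19,063 = 60.11%.

Unemployment rate ≈ 10.94%; labor force participation rate ≈ 60.11%.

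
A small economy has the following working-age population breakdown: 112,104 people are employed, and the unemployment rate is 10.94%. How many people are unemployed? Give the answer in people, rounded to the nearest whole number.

About 13,771 are unemployed.

Let U be the number unemployed. The labor force is E + U, and U/(E+U) = 0.1094.
So U = 0.1094 × 112,104 / (1 − 0.1094) = 12264.18 / 0.8906 ≈ 13,771.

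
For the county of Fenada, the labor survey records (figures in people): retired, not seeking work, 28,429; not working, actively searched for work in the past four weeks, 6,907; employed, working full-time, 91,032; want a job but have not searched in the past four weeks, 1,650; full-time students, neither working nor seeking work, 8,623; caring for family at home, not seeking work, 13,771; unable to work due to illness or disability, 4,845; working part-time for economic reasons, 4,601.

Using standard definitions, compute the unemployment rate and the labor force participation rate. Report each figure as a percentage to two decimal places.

Unemployment rate ≈ 6.74%; labor force participation rate ≈ 64.14%.

Employed = 91,032 + 4,601 = 95,633 (anyone who worked, including part-time for economic reasons, counts as employed).
Unemployed = 6,907.
Labor force = 95,633 + 6,907 = 102,540.
Not in labor force = 28,429 + 1,650 + 8,623 + 13,771 + 4,845 = 57,318 (those not working and not actively searching are outside the labor force — including those who want a job but have given up searching).
Civilian working-age population = 102,540 + 57,318 = 159,858.
Unemployment rate = 6,907 / 102,540 = 6.74%.
Labor force participation rate = 102,540 / 159,858 = 64.14%.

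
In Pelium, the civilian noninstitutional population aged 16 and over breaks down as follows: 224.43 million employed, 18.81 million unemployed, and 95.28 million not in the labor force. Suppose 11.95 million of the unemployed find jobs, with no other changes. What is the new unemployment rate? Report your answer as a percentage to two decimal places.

Initially, labor force = 224.43 + 18.81 = 243.24 million, so u = 18.81/243.24 = 7.73%.
After the change, unemployed falls and employed rises by 11.95; labor force unchanged → E = 236.38, U = 6.86, labor force = 243.24 million.
New unemployment rate = 6.86 / 243.24 = 2.82%.

New unemployment rate ≈ 2.82%.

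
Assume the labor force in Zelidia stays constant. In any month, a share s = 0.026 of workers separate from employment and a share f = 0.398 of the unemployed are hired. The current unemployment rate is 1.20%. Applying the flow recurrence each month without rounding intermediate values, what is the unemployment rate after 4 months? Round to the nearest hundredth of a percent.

With a fixed labor force, u_{t+1} = u_t + s·(1−u_t) − f·u_t = u_t·(1−s−f) + s.
Here 1−s−f = 0.576 and s = 0.026.
u_1 = 0.012000 × 0.576 + 0.026 = 0.032912.
u_2 = 0.032912 × 0.576 + 0.026 = 0.044957.
u_3 = 0.044957 × 0.576 + 0.026 = 0.051895.
u_4 = 0.051895 × 0.576 + 0.026 = 0.055892.

Unemployment rate after four months ≈ 5.59%.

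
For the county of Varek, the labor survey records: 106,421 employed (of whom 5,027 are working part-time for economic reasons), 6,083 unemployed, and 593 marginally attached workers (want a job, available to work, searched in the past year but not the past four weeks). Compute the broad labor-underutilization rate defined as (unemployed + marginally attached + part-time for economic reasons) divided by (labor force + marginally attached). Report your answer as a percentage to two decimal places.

Broad underutilization rate ≈ 10.35%.

Labor force = 106,421 + 6,083 = 112,504.
Numerator = 6,083 + 593 + 5,027 = 11,703.
Denominator = 112,504 + 593 = 113,097.
Broad rate = 11,703 / 113,097 = 10.35%.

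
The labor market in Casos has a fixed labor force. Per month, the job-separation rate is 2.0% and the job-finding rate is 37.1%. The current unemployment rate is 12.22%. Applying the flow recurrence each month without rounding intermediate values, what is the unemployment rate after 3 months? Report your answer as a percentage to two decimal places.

With a fixed labor force, u_{t+1} = u_t + s·(1−u_t) − f·u_t = u_t·(1−s−f) + s.
Here 1−s−f = 0.609 and s = 0.020.
u_1 = 0.122200 × 0.609 + 0.020 = 0.094420.
u_2 = 0.094420 × 0.609 + 0.020 = 0.077502.
u_3 = 0.077502 × 0.609 + 0.020 = 0.067199.

Unemployment rate after three months ≈ 6.72%.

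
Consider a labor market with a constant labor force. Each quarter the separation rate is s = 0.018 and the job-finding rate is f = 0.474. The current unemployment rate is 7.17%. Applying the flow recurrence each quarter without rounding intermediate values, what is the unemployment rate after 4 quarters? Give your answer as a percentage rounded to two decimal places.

Unemployment rate after four quarters ≈ 3.89%.

With a fixed labor force, u_{t+1} = u_t + s·(1−u_t) − f·u_t = u_t·(1−s−f) + s.
Here 1−s−f = 0.508 and s = 0.018.
u_1 = 0.071700 × 0.508 + 0.018 = 0.054424.
u_2 = 0.054424 × 0.508 + 0.018 = 0.045647.
u_3 = 0.045647 × 0.508 + 0.018 = 0.041189.
u_4 = 0.041189 × 0.508 + 0.018 = 0.038924.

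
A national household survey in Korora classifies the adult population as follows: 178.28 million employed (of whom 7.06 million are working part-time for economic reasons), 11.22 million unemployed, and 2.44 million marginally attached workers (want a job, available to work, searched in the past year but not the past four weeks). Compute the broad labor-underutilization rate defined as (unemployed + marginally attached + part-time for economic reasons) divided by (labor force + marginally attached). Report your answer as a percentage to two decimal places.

Labor force = 178.28 + 11.22 = 189.50 million.
Numerator = 11.22 + 2.44 + 7.06 = 20.72 million.
Denominator = 189.50 + 2.44 = 191.94 million.
Broad rate = 20.72 / 191.94 = 10.80%.

Broad underutilization rate ≈ 10.80%.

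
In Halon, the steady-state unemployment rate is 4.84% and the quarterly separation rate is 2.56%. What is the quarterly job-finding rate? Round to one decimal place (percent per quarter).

From u* = s/(s+f): f = s·(1−u)/u.
f = 2.56 × (1 − 0.0484) / 0.0484 = 2.4361 / 0.0484 ≈ 50.3% per quarter.

Job-finding rate ≈ 50.3% per quarter.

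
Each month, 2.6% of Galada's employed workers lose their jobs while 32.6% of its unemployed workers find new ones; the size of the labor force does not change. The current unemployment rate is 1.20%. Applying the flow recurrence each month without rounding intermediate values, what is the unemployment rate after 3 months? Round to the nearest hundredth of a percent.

Unemployment rate after three months ≈ 5.70%.

With a fixed labor force, u_{t+1} = u_t + s·(1−u_t) − f·u_t = u_t·(1−s−f) + s.
Here 1−s−f = 0.648 and s = 0.026.
u_1 = 0.012000 × 0.648 + 0.026 = 0.033776.
u_2 = 0.033776 × 0.648 + 0.026 = 0.047887.
u_3 = 0.047887 × 0.648 + 0.026 = 0.057031.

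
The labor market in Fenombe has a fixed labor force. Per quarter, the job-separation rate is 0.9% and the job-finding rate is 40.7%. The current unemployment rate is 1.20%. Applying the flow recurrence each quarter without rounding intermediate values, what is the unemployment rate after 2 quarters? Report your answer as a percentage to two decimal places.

Unemployment rate after two quarters ≈ 1.83%.

With a fixed labor force, u_{t+1} = u_t + s·(1−u_t) − f·u_t = u_t·(1−s−f) + s.
Here 1−s−f = 0.584 and s = 0.009.
u_1 = 0.012000 × 0.584 + 0.009 = 0.016008.
u_2 = 0.016008 × 0.584 + 0.009 = 0.018349.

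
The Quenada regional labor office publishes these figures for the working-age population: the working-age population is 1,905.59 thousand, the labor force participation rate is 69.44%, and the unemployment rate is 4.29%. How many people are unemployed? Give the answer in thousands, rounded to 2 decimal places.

Labor force = 0.6944 × 1,905.59 = 1,323.24 thousand.
Unemployed = 0.0429 × 1,323.24 ≈ 56.77 thousand.

About 56.77 thousand are unemployed.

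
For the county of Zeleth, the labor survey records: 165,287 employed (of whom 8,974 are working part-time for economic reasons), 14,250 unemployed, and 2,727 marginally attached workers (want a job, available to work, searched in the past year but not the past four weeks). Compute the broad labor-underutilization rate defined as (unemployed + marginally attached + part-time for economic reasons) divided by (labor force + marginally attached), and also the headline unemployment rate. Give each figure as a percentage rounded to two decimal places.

Broad underutilization rate ≈ 14.24%; headline unemployment rate ≈ 7.94%.

Labor force = 165,287 + 14,250 = 179,537.
Numerator = 14,250 + 2,727 + 8,974 = 25,951.
Denominator = 179,537 + 2,727 = 182,264.
Broad rate = 25,951 / 182,264 = 14.24%.
Headline unemployment rate = 14,250 / 179,537 = 7.94%.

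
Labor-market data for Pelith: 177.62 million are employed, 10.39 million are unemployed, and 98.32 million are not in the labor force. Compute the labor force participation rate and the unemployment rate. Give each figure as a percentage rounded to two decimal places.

Labor force = employed + unemployed = 177.62 + 10.39 = 188.01 million.
Working-age population = 188.01 + 98.32 = 286.33 million.
Unemployment rate = 10.39 / 188.01 = 5.53%.
Labor force participation rate = 188.01 / 286.33 = 65.66%.

Labor force participation rate ≈ 65.66%; unemployment rate ≈ 5.53%.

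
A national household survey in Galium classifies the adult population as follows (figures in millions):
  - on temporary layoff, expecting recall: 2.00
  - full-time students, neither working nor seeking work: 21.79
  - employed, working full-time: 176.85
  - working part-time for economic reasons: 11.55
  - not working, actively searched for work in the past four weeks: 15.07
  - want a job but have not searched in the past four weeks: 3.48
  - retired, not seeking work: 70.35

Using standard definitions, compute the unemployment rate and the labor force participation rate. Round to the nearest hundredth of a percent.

Employed = 176.85 + 11.55 = 188.40 million (anyone who worked, including part-time for economic reasons, counts as employed).
Unemployed = 2.00 + 15.07 = 17.07 million (jobless and actively searching, or on temporary layoff).
Labor force = 188.40 + 17.07 = 205.47 million.
Not in labor force = 21.79 + 3.48 + 70.35 = 95.62 million (those not working and not actively searching are outside the labor force — including those who want a job but have given up searching).
Civilian working-age population = 205.47 + 95.62 = 301.09 million.
Unemployment rate = 17.07 / 205.47 = 8.31%.
Labor force participation rate = 205.47 / 301.09 = 68.24%.

Unemployment rate ≈ 8.31%; labor force participation rate ≈ 68.24%.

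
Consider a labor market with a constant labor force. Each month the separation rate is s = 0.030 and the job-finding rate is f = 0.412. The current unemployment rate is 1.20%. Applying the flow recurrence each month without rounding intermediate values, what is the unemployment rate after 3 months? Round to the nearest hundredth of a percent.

Unemployment rate after three months ≈ 5.82%.

With a fixed labor force, u_{t+1} = u_t + s·(1−u_t) − f·u_t = u_t·(1−s−f) + s.
Here 1−s−f = 0.558 and s = 0.030.
u_1 = 0.012000 × 0.558 + 0.030 = 0.036696.
u_2 = 0.036696 × 0.558 + 0.030 = 0.050476.
u_3 = 0.050476 × 0.558 + 0.030 = 0.058166.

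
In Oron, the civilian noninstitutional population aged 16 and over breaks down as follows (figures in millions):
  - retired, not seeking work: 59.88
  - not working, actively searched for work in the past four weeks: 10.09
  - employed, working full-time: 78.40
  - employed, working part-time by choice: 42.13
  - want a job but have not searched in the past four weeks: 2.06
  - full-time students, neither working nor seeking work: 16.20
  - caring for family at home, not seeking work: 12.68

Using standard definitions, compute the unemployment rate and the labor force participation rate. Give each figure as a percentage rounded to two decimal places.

Unemployment rate ≈ 7.72%; labor force participation rate ≈ 58.99%.

Employed = 78.40 + 42.13 = 120.53 million.
Unemployed = 10.09 million.
Labor force = 120.53 + 10.09 = 130.62 million.
Not in labor force = 59.88 + 2.06 + 16.20 + 12.68 = 90.82 million (those not working and not actively searching are outside the labor force — including those who want a job but have given up searching).
Civilian working-age population = 130.62 + 90.82 = 221.44 million.
Unemployment rate = 10.09 / 130.62 = 7.72%.
Labor force participation rate = 130.62 / 221.44 = 58.99%.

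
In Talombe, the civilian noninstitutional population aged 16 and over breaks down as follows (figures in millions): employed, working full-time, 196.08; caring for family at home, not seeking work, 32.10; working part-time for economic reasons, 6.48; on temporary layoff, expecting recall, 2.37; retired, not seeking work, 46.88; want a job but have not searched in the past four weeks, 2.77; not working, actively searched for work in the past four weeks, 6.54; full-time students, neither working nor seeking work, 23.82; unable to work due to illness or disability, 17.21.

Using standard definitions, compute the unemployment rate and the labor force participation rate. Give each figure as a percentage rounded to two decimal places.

Employed = 196.08 + 6.48 = 202.56 million (anyone who worked, including part-time for economic reasons, counts as employed).
Unemployed = 2.37 + 6.54 = 8.91 million (jobless and actively searching, or on temporary layoff).
Labor force = 202.56 + 8.91 = 211.47 million.
Not in labor force = 32.10 + 46.88 + 2.77 + 23.82 + 17.21 = 122.78 million (those not working and not actively searching are outside the labor force — including those who want a job but have given up searching).
Civilian working-age population = 211.47 + 122.78 = 334.25 million.
Unemployment rate = 8.91 / 211.47 = 4.21%.
Labor force participation rate = 211.47 / 334.25 = 63.27%.

Unemployment rate ≈ 4.21%; labor force participation rate ≈ 63.27%.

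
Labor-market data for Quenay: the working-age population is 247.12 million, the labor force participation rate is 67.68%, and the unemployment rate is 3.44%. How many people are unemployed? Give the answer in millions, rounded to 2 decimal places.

Labor force = 0.6768 × 247.12 = 167.25 million.
Unemployed = 0.0344 × 167.25 ≈ 5.75 million.

About 5.75 million are unemployed.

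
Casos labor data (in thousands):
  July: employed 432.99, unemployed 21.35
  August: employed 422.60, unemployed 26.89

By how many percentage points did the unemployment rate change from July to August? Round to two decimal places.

The unemployment rate changed by +1.28 percentage points.

July: labor force = 432.99 + 21.35 = 454.34; u = 21.35/454.34 = 4.70%.
August: labor force = 422.60 + 26.89 = 449.49; u = 26.89/449.49 = 5.98%.
Change = 5.98% − 4.70% = +1.28 pp.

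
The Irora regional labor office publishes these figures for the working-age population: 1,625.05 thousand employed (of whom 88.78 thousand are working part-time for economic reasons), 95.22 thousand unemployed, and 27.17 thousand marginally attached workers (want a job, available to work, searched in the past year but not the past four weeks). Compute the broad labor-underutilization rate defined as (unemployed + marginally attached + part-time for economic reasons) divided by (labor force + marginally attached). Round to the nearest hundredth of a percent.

Broad underutilization rate ≈ 12.08%.

Labor force = 1,625.05 + 95.22 = 1,720.27 thousand.
Numerator = 95.22 + 27.17 + 88.78 = 211.17 thousand.
Denominator = 1,720.27 + 27.17 = 1,747.44 thousand.
Broad rate = 211.17 / 1,747.44 = 12.08%.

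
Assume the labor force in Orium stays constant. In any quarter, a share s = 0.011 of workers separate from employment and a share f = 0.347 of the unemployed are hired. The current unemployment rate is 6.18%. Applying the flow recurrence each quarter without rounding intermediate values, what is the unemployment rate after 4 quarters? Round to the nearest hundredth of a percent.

With a fixed labor force, u_{t+1} = u_t + s·(1−u_t) − f·u_t = u_t·(1−s−f) + s.
Here 1−s−f = 0.642 and s = 0.011.
u_1 = 0.061800 × 0.642 + 0.011 = 0.050676.
u_2 = 0.050676 × 0.642 + 0.011 = 0.043534.
u_3 = 0.043534 × 0.642 + 0.011 = 0.038949.
u_4 = 0.038949 × 0.642 + 0.011 = 0.036005.

Unemployment rate after four quarters ≈ 3.60%.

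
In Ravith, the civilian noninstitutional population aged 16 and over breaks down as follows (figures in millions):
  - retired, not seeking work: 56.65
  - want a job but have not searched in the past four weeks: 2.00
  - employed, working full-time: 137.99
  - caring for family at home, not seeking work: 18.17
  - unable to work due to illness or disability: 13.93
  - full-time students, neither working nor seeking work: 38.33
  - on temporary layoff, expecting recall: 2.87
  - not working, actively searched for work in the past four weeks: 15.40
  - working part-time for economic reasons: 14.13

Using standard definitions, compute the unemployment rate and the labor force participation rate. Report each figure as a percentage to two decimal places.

Employed = 137.99 + 14.13 = 152.12 million (anyone who worked, including part-time for economic reasons, counts as employed).
Unemployed = 2.87 + 15.40 = 18.27 million (jobless and actively searching, or on temporary layoff).
Labor force = 152.12 + 18.27 = 170.39 million.
Not in labor force = 56.65 + 2.00 + 18.17 + 13.93 + 38.33 = 129.08 million (those not working and not actively searching are outside the labor force — including those who want a job but have given up searching).
Civilian working-age population = 170.39 + 129.08 = 299.47 million.
Unemployment rate = 18.27 / 170.39 = 10.72%.
Labor force participation rate = 170.39 / 299.47 = 56.90%.

Unemployment rate ≈ 10.72%; labor force participation rate ≈ 56.90%.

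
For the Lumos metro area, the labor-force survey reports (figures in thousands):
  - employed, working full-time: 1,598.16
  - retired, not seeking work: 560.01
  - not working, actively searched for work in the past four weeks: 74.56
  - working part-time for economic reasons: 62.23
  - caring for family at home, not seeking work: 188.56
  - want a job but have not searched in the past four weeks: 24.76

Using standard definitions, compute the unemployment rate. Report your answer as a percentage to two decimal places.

Employed = 1,598.16 + 62.23 = 1,660.39 thousand (anyone who worked, including part-time for economic reasons, counts as employed).
Unemployed = 74.56 thousand.
Labor force = 1,660.39 + 74.56 = 1,734.95 thousand.
Unemployment rate = 74.56 / 1,734.95 = 4.30%.

Unemployment rate ≈ 4.30%.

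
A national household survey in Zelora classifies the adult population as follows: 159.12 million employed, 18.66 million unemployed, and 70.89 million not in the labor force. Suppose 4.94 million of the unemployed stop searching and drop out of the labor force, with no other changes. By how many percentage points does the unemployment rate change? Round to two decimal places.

Initially, labor force = 159.12 + 18.66 = 177.78 million, so u = 18.66/177.78 = 10.50%.
After the change, unemployed and labor force both fall by 4.94 → E = 159.12, U = 13.72, labor force = 172.84 million.
New unemployment rate = 13.72 / 172.84 = 7.94%.
Change = 7.94% − 10.50% = −2.56 percentage points.

The unemployment rate changes by −2.56 percentage points.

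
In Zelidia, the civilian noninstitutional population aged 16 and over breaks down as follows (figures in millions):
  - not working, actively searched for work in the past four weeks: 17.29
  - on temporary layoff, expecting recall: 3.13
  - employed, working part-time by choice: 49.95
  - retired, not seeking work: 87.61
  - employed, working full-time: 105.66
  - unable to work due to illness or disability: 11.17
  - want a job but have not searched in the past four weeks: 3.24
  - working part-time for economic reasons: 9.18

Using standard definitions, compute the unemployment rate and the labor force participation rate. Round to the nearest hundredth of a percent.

Employed = 49.95 + 105.66 + 9.18 = 164.79 million (anyone who worked, including part-time for economic reasons, counts as employed).
Unemployed = 17.29 + 3.13 = 20.42 million (jobless and actively searching, or on temporary layoff).
Labor force = 164.79 + 20.42 = 185.21 million.
Not in labor force = 87.61 + 11.17 + 3.24 = 102.02 million (those not working and not actively searching are outside the labor force — including those who want a job but have given up searching).
Civilian working-age population = 185.21 + 102.02 = 287.23 million.
Unemployment rate = 20.42 / 185.21 = 11.03%.
Labor force participation rate = 185.21 / 287.23 = 64.48%.

Unemployment rate ≈ 11.03%; labor force participation rate ≈ 64.48%.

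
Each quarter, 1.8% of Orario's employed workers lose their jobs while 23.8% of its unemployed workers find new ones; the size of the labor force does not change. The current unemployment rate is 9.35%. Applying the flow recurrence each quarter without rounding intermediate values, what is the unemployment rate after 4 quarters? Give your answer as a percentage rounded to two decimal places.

With a fixed labor force, u_{t+1} = u_t + s·(1−u_t) − f·u_t = u_t·(1−s−f) + s.
Here 1−s−f = 0.744 and s = 0.018.
u_1 = 0.093500 × 0.744 + 0.018 = 0.087564.
u_2 = 0.087564 × 0.744 + 0.018 = 0.083148.
u_3 = 0.083148 × 0.744 + 0.018 = 0.079862.
u_4 = 0.079862 × 0.744 + 0.018 = 0.077417.

Unemployment rate after four quarters ≈ 7.74%.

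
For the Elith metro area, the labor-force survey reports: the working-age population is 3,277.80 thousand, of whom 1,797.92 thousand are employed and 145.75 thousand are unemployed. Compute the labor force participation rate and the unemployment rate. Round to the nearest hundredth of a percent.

Labor force = employed + unemployed = 1,797.92 + 145.75 = 1,943.67 thousand.
Unemployment rate = 145.75 / 1,943.67 = 7.50%.
Labor force participation rate = 1,943.67 / 3,277.80 = 59.30%.

Labor force participation rate ≈ 59.30%; unemployment rate ≈ 7.50%.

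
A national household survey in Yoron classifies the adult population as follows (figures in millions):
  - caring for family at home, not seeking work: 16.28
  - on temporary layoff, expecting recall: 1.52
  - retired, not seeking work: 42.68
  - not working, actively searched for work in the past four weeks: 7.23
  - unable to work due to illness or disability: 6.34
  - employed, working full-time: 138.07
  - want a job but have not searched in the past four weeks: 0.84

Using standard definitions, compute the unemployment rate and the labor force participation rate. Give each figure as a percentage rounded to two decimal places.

Unemployment rate ≈ 5.96%; labor force participation rate ≈ 68.94%.

Employed = 138.07 million.
Unemployed = 1.52 + 7.23 = 8.75 million (jobless and actively searching, or on temporary layoff).
Labor force = 138.07 + 8.75 = 146.82 million.
Not in labor force = 16.28 + 42.68 + 6.34 + 0.84 = 66.14 million (those not working and not actively searching are outside the labor force — including those who want a job but have given up searching).
Civilian working-age population = 146.82 + 66.14 = 212.96 million.
Unemployment rate = 8.75 / 146.82 = 5.96%.
Labor force participation rate = 146.82 / 212.96 = 68.94%.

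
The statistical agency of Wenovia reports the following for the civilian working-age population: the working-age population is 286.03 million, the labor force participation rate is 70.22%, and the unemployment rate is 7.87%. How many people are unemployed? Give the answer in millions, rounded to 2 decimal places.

About 15.81 million are unemployed.

Labor force = 0.7022 × 286.03 = 200.85 million.
Unemployed = 0.0787 × 200.85 ≈ 15.81 million.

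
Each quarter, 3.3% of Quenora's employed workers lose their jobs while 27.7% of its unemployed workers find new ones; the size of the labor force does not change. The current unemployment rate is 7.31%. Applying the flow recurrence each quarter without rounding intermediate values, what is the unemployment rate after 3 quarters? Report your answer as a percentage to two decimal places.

With a fixed labor force, u_{t+1} = u_t + s·(1−u_t) − f·u_t = u_t·(1−s−f) + s.
Here 1−s−f = 0.690 and s = 0.033.
u_1 = 0.073100 × 0.690 + 0.033 = 0.083439.
u_2 = 0.083439 × 0.690 + 0.033 = 0.090573.
u_3 = 0.090573 × 0.690 + 0.033 = 0.095495.

Unemployment rate after three quarters ≈ 9.55%.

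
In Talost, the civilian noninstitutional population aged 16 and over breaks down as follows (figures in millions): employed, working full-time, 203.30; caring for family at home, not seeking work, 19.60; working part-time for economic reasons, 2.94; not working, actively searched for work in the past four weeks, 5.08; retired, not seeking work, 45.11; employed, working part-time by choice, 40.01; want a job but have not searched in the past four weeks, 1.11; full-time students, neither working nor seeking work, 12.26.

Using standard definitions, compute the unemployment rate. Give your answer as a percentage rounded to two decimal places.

Unemployment rate ≈ 2.02%.

Employed = 203.30 + 2.94 + 40.01 = 246.25 million (anyone who worked, including part-time for economic reasons, counts as employed).
Unemployed = 5.08 million.
Labor force = 246.25 + 5.08 = 251.33 million.
Unemployment rate = 5.08 / 251.33 = 2.02%.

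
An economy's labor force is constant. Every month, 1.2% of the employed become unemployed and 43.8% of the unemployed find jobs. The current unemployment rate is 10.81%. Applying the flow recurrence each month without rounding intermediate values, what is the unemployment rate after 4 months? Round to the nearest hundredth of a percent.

With a fixed labor force, u_{t+1} = u_t + s·(1−u_t) − f·u_t = u_t·(1−s−f) + s.
Here 1−s−f = 0.550 and s = 0.012.
u_1 = 0.108100 × 0.550 + 0.012 = 0.071455.
u_2 = 0.071455 × 0.550 + 0.012 = 0.051300.
u_3 = 0.051300 × 0.550 + 0.012 = 0.040215.
u_4 = 0.040215 × 0.550 + 0.012 = 0.034118.

Unemployment rate after four months ≈ 3.41%.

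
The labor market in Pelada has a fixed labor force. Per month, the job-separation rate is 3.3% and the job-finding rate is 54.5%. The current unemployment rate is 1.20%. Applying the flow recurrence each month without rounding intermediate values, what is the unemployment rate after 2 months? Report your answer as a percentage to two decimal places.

With a fixed labor force, u_{t+1} = u_t + s·(1−u_t) − f·u_t = u_t·(1−s−f) + s.
Here 1−s−f = 0.422 and s = 0.033.
u_1 = 0.012000 × 0.422 + 0.033 = 0.038064.
u_2 = 0.038064 × 0.422 + 0.033 = 0.049063.

Unemployment rate after two months ≈ 4.91%.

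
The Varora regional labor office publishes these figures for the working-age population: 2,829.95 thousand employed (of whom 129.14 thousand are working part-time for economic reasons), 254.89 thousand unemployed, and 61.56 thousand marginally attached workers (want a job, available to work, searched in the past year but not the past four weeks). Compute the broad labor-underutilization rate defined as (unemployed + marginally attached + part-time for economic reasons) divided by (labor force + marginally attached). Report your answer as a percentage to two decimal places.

Labor force = 2,829.95 + 254.89 = 3,084.84 thousand.
Numerator = 254.89 + 61.56 + 129.14 = 445.59 thousand.
Denominator = 3,084.84 + 61.56 = 3,146.40 thousand.
Broad rate = 445.59 / 3,146.40 = 14.16%.

Broad underutilization rate ≈ 14.16%.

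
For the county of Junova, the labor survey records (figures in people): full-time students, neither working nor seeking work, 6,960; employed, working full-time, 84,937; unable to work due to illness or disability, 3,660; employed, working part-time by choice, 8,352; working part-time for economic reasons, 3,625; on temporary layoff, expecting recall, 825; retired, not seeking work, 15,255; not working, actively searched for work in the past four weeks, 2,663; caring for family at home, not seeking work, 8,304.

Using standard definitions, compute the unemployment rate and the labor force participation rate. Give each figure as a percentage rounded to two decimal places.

Unemployment rate ≈ 3.47%; labor force participation rate ≈ 74.60%.

Employed = 84,937 + 8,352 + 3,625 = 96,914 (anyone who worked, including part-time for economic reasons, counts as employed).
Unemployed = 825 + 2,663 = 3,488 (jobless and actively searching, or on temporary layoff).
Labor force = 96,914 + 3,488 = 100,402.
Not in labor force = 6,960 + 3,660 + 15,255 + 8,304 = 34,179 (those not working and not actively searching are outside the labor force).
Civilian working-age population = 100,402 + 34,179 = 134,581.
Unemployment rate = 3,488 / 100,402 = 3.47%.
Labor force participation rate = 100,402 / 134,581 = 74.60%.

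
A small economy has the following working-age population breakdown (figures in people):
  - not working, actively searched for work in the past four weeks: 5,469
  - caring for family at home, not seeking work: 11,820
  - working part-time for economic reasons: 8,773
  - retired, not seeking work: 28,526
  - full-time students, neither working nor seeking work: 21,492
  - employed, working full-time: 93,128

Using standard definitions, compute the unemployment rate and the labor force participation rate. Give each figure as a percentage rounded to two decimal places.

Employed = 8,773 + 93,128 = 101,901 (anyone who worked, including part-time for economic reasons, counts as employed).
Unemployed = 5,469.
Labor force = 101,901 + 5,469 = 107,370.
Not in labor force = 11,820 + 28,526 + 21,492 = 61,838 (those not working and not actively searching are outside the labor force).
Civilian working-age population = 107,370 + 61,838 = 169,208.
Unemployment rate = 5,469 / 107,370 = 5.09%.
Labor force participation rate = 107,370 / 169,208 = 63.45%.

Unemployment rate ≈ 5.09%; labor force participation rate ≈ 63.45%.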